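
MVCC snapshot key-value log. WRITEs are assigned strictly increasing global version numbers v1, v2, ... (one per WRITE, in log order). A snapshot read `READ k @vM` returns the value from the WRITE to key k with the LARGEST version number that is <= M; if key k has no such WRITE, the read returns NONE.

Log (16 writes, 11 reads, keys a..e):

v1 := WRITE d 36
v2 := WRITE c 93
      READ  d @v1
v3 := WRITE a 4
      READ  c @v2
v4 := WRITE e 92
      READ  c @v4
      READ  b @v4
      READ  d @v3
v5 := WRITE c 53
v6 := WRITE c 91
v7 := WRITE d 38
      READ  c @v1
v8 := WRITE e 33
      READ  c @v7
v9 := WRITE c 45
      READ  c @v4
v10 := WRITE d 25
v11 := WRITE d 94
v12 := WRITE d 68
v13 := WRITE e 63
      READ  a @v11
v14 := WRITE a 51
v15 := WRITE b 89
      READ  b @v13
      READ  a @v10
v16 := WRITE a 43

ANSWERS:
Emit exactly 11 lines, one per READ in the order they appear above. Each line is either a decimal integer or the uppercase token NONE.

v1: WRITE d=36  (d history now [(1, 36)])
v2: WRITE c=93  (c history now [(2, 93)])
READ d @v1: history=[(1, 36)] -> pick v1 -> 36
v3: WRITE a=4  (a history now [(3, 4)])
READ c @v2: history=[(2, 93)] -> pick v2 -> 93
v4: WRITE e=92  (e history now [(4, 92)])
READ c @v4: history=[(2, 93)] -> pick v2 -> 93
READ b @v4: history=[] -> no version <= 4 -> NONE
READ d @v3: history=[(1, 36)] -> pick v1 -> 36
v5: WRITE c=53  (c history now [(2, 93), (5, 53)])
v6: WRITE c=91  (c history now [(2, 93), (5, 53), (6, 91)])
v7: WRITE d=38  (d history now [(1, 36), (7, 38)])
READ c @v1: history=[(2, 93), (5, 53), (6, 91)] -> no version <= 1 -> NONE
v8: WRITE e=33  (e history now [(4, 92), (8, 33)])
READ c @v7: history=[(2, 93), (5, 53), (6, 91)] -> pick v6 -> 91
v9: WRITE c=45  (c history now [(2, 93), (5, 53), (6, 91), (9, 45)])
READ c @v4: history=[(2, 93), (5, 53), (6, 91), (9, 45)] -> pick v2 -> 93
v10: WRITE d=25  (d history now [(1, 36), (7, 38), (10, 25)])
v11: WRITE d=94  (d history now [(1, 36), (7, 38), (10, 25), (11, 94)])
v12: WRITE d=68  (d history now [(1, 36), (7, 38), (10, 25), (11, 94), (12, 68)])
v13: WRITE e=63  (e history now [(4, 92), (8, 33), (13, 63)])
READ a @v11: history=[(3, 4)] -> pick v3 -> 4
v14: WRITE a=51  (a history now [(3, 4), (14, 51)])
v15: WRITE b=89  (b history now [(15, 89)])
READ b @v13: history=[(15, 89)] -> no version <= 13 -> NONE
READ a @v10: history=[(3, 4), (14, 51)] -> pick v3 -> 4
v16: WRITE a=43  (a history now [(3, 4), (14, 51), (16, 43)])

Answer: 36
93
93
NONE
36
NONE
91
93
4
NONE
4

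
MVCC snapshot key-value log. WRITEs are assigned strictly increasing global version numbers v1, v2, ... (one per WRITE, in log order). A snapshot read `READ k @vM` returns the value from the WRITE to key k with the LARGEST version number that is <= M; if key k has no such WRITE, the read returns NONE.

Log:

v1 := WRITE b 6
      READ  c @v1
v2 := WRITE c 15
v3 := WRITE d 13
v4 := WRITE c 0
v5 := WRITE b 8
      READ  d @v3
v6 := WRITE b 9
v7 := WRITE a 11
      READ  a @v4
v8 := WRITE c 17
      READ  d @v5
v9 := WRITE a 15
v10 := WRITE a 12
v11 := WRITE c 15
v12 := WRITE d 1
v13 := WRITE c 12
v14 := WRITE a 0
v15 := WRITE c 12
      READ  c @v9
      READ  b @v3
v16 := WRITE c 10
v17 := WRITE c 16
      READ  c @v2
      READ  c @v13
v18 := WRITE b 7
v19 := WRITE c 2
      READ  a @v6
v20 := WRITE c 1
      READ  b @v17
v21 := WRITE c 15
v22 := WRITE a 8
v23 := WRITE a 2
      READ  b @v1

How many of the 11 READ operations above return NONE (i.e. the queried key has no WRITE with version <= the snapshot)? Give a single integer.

v1: WRITE b=6  (b history now [(1, 6)])
READ c @v1: history=[] -> no version <= 1 -> NONE
v2: WRITE c=15  (c history now [(2, 15)])
v3: WRITE d=13  (d history now [(3, 13)])
v4: WRITE c=0  (c history now [(2, 15), (4, 0)])
v5: WRITE b=8  (b history now [(1, 6), (5, 8)])
READ d @v3: history=[(3, 13)] -> pick v3 -> 13
v6: WRITE b=9  (b history now [(1, 6), (5, 8), (6, 9)])
v7: WRITE a=11  (a history now [(7, 11)])
READ a @v4: history=[(7, 11)] -> no version <= 4 -> NONE
v8: WRITE c=17  (c history now [(2, 15), (4, 0), (8, 17)])
READ d @v5: history=[(3, 13)] -> pick v3 -> 13
v9: WRITE a=15  (a history now [(7, 11), (9, 15)])
v10: WRITE a=12  (a history now [(7, 11), (9, 15), (10, 12)])
v11: WRITE c=15  (c history now [(2, 15), (4, 0), (8, 17), (11, 15)])
v12: WRITE d=1  (d history now [(3, 13), (12, 1)])
v13: WRITE c=12  (c history now [(2, 15), (4, 0), (8, 17), (11, 15), (13, 12)])
v14: WRITE a=0  (a history now [(7, 11), (9, 15), (10, 12), (14, 0)])
v15: WRITE c=12  (c history now [(2, 15), (4, 0), (8, 17), (11, 15), (13, 12), (15, 12)])
READ c @v9: history=[(2, 15), (4, 0), (8, 17), (11, 15), (13, 12), (15, 12)] -> pick v8 -> 17
READ b @v3: history=[(1, 6), (5, 8), (6, 9)] -> pick v1 -> 6
v16: WRITE c=10  (c history now [(2, 15), (4, 0), (8, 17), (11, 15), (13, 12), (15, 12), (16, 10)])
v17: WRITE c=16  (c history now [(2, 15), (4, 0), (8, 17), (11, 15), (13, 12), (15, 12), (16, 10), (17, 16)])
READ c @v2: history=[(2, 15), (4, 0), (8, 17), (11, 15), (13, 12), (15, 12), (16, 10), (17, 16)] -> pick v2 -> 15
READ c @v13: history=[(2, 15), (4, 0), (8, 17), (11, 15), (13, 12), (15, 12), (16, 10), (17, 16)] -> pick v13 -> 12
v18: WRITE b=7  (b history now [(1, 6), (5, 8), (6, 9), (18, 7)])
v19: WRITE c=2  (c history now [(2, 15), (4, 0), (8, 17), (11, 15), (13, 12), (15, 12), (16, 10), (17, 16), (19, 2)])
READ a @v6: history=[(7, 11), (9, 15), (10, 12), (14, 0)] -> no version <= 6 -> NONE
v20: WRITE c=1  (c history now [(2, 15), (4, 0), (8, 17), (11, 15), (13, 12), (15, 12), (16, 10), (17, 16), (19, 2), (20, 1)])
READ b @v17: history=[(1, 6), (5, 8), (6, 9), (18, 7)] -> pick v6 -> 9
v21: WRITE c=15  (c history now [(2, 15), (4, 0), (8, 17), (11, 15), (13, 12), (15, 12), (16, 10), (17, 16), (19, 2), (20, 1), (21, 15)])
v22: WRITE a=8  (a history now [(7, 11), (9, 15), (10, 12), (14, 0), (22, 8)])
v23: WRITE a=2  (a history now [(7, 11), (9, 15), (10, 12), (14, 0), (22, 8), (23, 2)])
READ b @v1: history=[(1, 6), (5, 8), (6, 9), (18, 7)] -> pick v1 -> 6
Read results in order: ['NONE', '13', 'NONE', '13', '17', '6', '15', '12', 'NONE', '9', '6']
NONE count = 3

Answer: 3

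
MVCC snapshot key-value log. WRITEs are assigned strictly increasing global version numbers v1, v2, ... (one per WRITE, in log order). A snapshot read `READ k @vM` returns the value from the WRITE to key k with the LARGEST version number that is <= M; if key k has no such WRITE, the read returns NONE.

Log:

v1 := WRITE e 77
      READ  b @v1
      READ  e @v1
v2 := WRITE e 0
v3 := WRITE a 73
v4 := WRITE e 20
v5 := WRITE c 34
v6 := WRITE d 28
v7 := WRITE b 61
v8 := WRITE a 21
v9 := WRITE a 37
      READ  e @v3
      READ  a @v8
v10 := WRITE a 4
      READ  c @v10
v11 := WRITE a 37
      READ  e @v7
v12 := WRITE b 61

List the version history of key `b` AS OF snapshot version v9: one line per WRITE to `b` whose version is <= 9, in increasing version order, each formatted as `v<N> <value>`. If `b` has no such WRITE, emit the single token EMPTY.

Answer: v7 61

Derivation:
Scan writes for key=b with version <= 9:
  v1 WRITE e 77 -> skip
  v2 WRITE e 0 -> skip
  v3 WRITE a 73 -> skip
  v4 WRITE e 20 -> skip
  v5 WRITE c 34 -> skip
  v6 WRITE d 28 -> skip
  v7 WRITE b 61 -> keep
  v8 WRITE a 21 -> skip
  v9 WRITE a 37 -> skip
  v10 WRITE a 4 -> skip
  v11 WRITE a 37 -> skip
  v12 WRITE b 61 -> drop (> snap)
Collected: [(7, 61)]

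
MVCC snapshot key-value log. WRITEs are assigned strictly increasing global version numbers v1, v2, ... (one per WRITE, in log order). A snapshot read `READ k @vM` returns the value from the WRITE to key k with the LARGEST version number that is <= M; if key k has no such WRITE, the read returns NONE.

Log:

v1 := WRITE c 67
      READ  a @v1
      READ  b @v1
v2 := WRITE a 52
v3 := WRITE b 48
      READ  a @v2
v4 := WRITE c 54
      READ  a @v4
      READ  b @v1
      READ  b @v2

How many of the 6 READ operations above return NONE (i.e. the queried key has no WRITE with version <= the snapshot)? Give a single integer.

v1: WRITE c=67  (c history now [(1, 67)])
READ a @v1: history=[] -> no version <= 1 -> NONE
READ b @v1: history=[] -> no version <= 1 -> NONE
v2: WRITE a=52  (a history now [(2, 52)])
v3: WRITE b=48  (b history now [(3, 48)])
READ a @v2: history=[(2, 52)] -> pick v2 -> 52
v4: WRITE c=54  (c history now [(1, 67), (4, 54)])
READ a @v4: history=[(2, 52)] -> pick v2 -> 52
READ b @v1: history=[(3, 48)] -> no version <= 1 -> NONE
READ b @v2: history=[(3, 48)] -> no version <= 2 -> NONE
Read results in order: ['NONE', 'NONE', '52', '52', 'NONE', 'NONE']
NONE count = 4

Answer: 4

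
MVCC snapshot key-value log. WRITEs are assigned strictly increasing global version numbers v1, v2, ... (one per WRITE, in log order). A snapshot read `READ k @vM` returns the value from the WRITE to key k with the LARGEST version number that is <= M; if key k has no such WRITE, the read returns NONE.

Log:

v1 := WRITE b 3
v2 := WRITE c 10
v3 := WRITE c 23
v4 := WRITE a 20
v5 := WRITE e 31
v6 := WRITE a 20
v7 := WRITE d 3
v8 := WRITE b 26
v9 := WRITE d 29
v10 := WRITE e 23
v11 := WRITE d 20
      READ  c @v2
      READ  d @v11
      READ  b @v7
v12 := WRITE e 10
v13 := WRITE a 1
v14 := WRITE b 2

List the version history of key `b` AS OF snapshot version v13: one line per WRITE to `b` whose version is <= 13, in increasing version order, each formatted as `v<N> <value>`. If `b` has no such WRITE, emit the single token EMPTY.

Scan writes for key=b with version <= 13:
  v1 WRITE b 3 -> keep
  v2 WRITE c 10 -> skip
  v3 WRITE c 23 -> skip
  v4 WRITE a 20 -> skip
  v5 WRITE e 31 -> skip
  v6 WRITE a 20 -> skip
  v7 WRITE d 3 -> skip
  v8 WRITE b 26 -> keep
  v9 WRITE d 29 -> skip
  v10 WRITE e 23 -> skip
  v11 WRITE d 20 -> skip
  v12 WRITE e 10 -> skip
  v13 WRITE a 1 -> skip
  v14 WRITE b 2 -> drop (> snap)
Collected: [(1, 3), (8, 26)]

Answer: v1 3
v8 26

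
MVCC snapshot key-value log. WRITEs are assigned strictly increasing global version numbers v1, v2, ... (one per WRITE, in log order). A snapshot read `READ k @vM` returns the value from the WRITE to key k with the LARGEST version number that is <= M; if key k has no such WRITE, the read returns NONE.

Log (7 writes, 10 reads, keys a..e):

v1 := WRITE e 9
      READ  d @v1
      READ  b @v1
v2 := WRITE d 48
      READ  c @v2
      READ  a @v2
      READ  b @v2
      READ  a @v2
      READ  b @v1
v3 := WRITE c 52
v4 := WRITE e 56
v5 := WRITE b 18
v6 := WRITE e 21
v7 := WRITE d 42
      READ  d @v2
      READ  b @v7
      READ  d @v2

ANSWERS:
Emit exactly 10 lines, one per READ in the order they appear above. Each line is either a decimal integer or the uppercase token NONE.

Answer: NONE
NONE
NONE
NONE
NONE
NONE
NONE
48
18
48

Derivation:
v1: WRITE e=9  (e history now [(1, 9)])
READ d @v1: history=[] -> no version <= 1 -> NONE
READ b @v1: history=[] -> no version <= 1 -> NONE
v2: WRITE d=48  (d history now [(2, 48)])
READ c @v2: history=[] -> no version <= 2 -> NONE
READ a @v2: history=[] -> no version <= 2 -> NONE
READ b @v2: history=[] -> no version <= 2 -> NONE
READ a @v2: history=[] -> no version <= 2 -> NONE
READ b @v1: history=[] -> no version <= 1 -> NONE
v3: WRITE c=52  (c history now [(3, 52)])
v4: WRITE e=56  (e history now [(1, 9), (4, 56)])
v5: WRITE b=18  (b history now [(5, 18)])
v6: WRITE e=21  (e history now [(1, 9), (4, 56), (6, 21)])
v7: WRITE d=42  (d history now [(2, 48), (7, 42)])
READ d @v2: history=[(2, 48), (7, 42)] -> pick v2 -> 48
READ b @v7: history=[(5, 18)] -> pick v5 -> 18
READ d @v2: history=[(2, 48), (7, 42)] -> pick v2 -> 48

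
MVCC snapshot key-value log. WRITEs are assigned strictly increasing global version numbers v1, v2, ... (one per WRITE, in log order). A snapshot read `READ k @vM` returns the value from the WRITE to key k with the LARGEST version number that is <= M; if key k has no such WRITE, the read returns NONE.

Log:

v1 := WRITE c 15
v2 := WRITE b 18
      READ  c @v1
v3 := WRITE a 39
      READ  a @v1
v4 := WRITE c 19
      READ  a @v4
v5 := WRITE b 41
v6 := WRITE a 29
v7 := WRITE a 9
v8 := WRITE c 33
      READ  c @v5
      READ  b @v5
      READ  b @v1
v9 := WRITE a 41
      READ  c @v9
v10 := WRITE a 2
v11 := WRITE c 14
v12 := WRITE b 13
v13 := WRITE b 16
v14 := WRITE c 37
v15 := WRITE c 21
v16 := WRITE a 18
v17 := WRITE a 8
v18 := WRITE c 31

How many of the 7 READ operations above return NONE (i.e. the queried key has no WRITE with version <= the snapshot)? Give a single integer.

Answer: 2

Derivation:
v1: WRITE c=15  (c history now [(1, 15)])
v2: WRITE b=18  (b history now [(2, 18)])
READ c @v1: history=[(1, 15)] -> pick v1 -> 15
v3: WRITE a=39  (a history now [(3, 39)])
READ a @v1: history=[(3, 39)] -> no version <= 1 -> NONE
v4: WRITE c=19  (c history now [(1, 15), (4, 19)])
READ a @v4: history=[(3, 39)] -> pick v3 -> 39
v5: WRITE b=41  (b history now [(2, 18), (5, 41)])
v6: WRITE a=29  (a history now [(3, 39), (6, 29)])
v7: WRITE a=9  (a history now [(3, 39), (6, 29), (7, 9)])
v8: WRITE c=33  (c history now [(1, 15), (4, 19), (8, 33)])
READ c @v5: history=[(1, 15), (4, 19), (8, 33)] -> pick v4 -> 19
READ b @v5: history=[(2, 18), (5, 41)] -> pick v5 -> 41
READ b @v1: history=[(2, 18), (5, 41)] -> no version <= 1 -> NONE
v9: WRITE a=41  (a history now [(3, 39), (6, 29), (7, 9), (9, 41)])
READ c @v9: history=[(1, 15), (4, 19), (8, 33)] -> pick v8 -> 33
v10: WRITE a=2  (a history now [(3, 39), (6, 29), (7, 9), (9, 41), (10, 2)])
v11: WRITE c=14  (c history now [(1, 15), (4, 19), (8, 33), (11, 14)])
v12: WRITE b=13  (b history now [(2, 18), (5, 41), (12, 13)])
v13: WRITE b=16  (b history now [(2, 18), (5, 41), (12, 13), (13, 16)])
v14: WRITE c=37  (c history now [(1, 15), (4, 19), (8, 33), (11, 14), (14, 37)])
v15: WRITE c=21  (c history now [(1, 15), (4, 19), (8, 33), (11, 14), (14, 37), (15, 21)])
v16: WRITE a=18  (a history now [(3, 39), (6, 29), (7, 9), (9, 41), (10, 2), (16, 18)])
v17: WRITE a=8  (a history now [(3, 39), (6, 29), (7, 9), (9, 41), (10, 2), (16, 18), (17, 8)])
v18: WRITE c=31  (c history now [(1, 15), (4, 19), (8, 33), (11, 14), (14, 37), (15, 21), (18, 31)])
Read results in order: ['15', 'NONE', '39', '19', '41', 'NONE', '33']
NONE count = 2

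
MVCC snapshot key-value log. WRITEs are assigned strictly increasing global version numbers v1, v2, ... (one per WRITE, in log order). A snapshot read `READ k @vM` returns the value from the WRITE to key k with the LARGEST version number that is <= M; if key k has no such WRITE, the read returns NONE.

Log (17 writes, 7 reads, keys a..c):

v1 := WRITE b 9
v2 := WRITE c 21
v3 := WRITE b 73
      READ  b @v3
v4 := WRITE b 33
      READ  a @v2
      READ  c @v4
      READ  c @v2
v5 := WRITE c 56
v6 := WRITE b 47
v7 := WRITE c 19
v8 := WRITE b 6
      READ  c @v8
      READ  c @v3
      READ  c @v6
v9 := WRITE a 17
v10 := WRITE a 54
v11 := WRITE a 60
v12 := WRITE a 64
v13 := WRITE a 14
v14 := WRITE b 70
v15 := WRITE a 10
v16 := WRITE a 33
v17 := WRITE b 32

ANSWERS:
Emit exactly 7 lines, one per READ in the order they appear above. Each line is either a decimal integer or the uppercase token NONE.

Answer: 73
NONE
21
21
19
21
56

Derivation:
v1: WRITE b=9  (b history now [(1, 9)])
v2: WRITE c=21  (c history now [(2, 21)])
v3: WRITE b=73  (b history now [(1, 9), (3, 73)])
READ b @v3: history=[(1, 9), (3, 73)] -> pick v3 -> 73
v4: WRITE b=33  (b history now [(1, 9), (3, 73), (4, 33)])
READ a @v2: history=[] -> no version <= 2 -> NONE
READ c @v4: history=[(2, 21)] -> pick v2 -> 21
READ c @v2: history=[(2, 21)] -> pick v2 -> 21
v5: WRITE c=56  (c history now [(2, 21), (5, 56)])
v6: WRITE b=47  (b history now [(1, 9), (3, 73), (4, 33), (6, 47)])
v7: WRITE c=19  (c history now [(2, 21), (5, 56), (7, 19)])
v8: WRITE b=6  (b history now [(1, 9), (3, 73), (4, 33), (6, 47), (8, 6)])
READ c @v8: history=[(2, 21), (5, 56), (7, 19)] -> pick v7 -> 19
READ c @v3: history=[(2, 21), (5, 56), (7, 19)] -> pick v2 -> 21
READ c @v6: history=[(2, 21), (5, 56), (7, 19)] -> pick v5 -> 56
v9: WRITE a=17  (a history now [(9, 17)])
v10: WRITE a=54  (a history now [(9, 17), (10, 54)])
v11: WRITE a=60  (a history now [(9, 17), (10, 54), (11, 60)])
v12: WRITE a=64  (a history now [(9, 17), (10, 54), (11, 60), (12, 64)])
v13: WRITE a=14  (a history now [(9, 17), (10, 54), (11, 60), (12, 64), (13, 14)])
v14: WRITE b=70  (b history now [(1, 9), (3, 73), (4, 33), (6, 47), (8, 6), (14, 70)])
v15: WRITE a=10  (a history now [(9, 17), (10, 54), (11, 60), (12, 64), (13, 14), (15, 10)])
v16: WRITE a=33  (a history now [(9, 17), (10, 54), (11, 60), (12, 64), (13, 14), (15, 10), (16, 33)])
v17: WRITE b=32  (b history now [(1, 9), (3, 73), (4, 33), (6, 47), (8, 6), (14, 70), (17, 32)])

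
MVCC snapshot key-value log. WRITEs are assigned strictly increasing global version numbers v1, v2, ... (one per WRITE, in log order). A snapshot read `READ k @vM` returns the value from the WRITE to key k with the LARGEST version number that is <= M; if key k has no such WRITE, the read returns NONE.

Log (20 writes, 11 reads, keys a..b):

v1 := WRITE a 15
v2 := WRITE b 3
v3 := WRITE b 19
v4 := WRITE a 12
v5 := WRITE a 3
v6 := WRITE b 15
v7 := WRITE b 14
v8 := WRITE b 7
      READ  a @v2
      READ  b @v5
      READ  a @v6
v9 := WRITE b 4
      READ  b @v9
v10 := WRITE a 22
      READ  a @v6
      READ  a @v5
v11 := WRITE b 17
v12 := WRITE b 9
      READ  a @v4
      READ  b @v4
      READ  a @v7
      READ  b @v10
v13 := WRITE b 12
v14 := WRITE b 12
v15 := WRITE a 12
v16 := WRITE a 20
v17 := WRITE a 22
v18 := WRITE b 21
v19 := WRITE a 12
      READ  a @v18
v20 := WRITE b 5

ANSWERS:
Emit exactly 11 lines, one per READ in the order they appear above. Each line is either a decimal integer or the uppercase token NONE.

Answer: 15
19
3
4
3
3
12
19
3
4
22

Derivation:
v1: WRITE a=15  (a history now [(1, 15)])
v2: WRITE b=3  (b history now [(2, 3)])
v3: WRITE b=19  (b history now [(2, 3), (3, 19)])
v4: WRITE a=12  (a history now [(1, 15), (4, 12)])
v5: WRITE a=3  (a history now [(1, 15), (4, 12), (5, 3)])
v6: WRITE b=15  (b history now [(2, 3), (3, 19), (6, 15)])
v7: WRITE b=14  (b history now [(2, 3), (3, 19), (6, 15), (7, 14)])
v8: WRITE b=7  (b history now [(2, 3), (3, 19), (6, 15), (7, 14), (8, 7)])
READ a @v2: history=[(1, 15), (4, 12), (5, 3)] -> pick v1 -> 15
READ b @v5: history=[(2, 3), (3, 19), (6, 15), (7, 14), (8, 7)] -> pick v3 -> 19
READ a @v6: history=[(1, 15), (4, 12), (5, 3)] -> pick v5 -> 3
v9: WRITE b=4  (b history now [(2, 3), (3, 19), (6, 15), (7, 14), (8, 7), (9, 4)])
READ b @v9: history=[(2, 3), (3, 19), (6, 15), (7, 14), (8, 7), (9, 4)] -> pick v9 -> 4
v10: WRITE a=22  (a history now [(1, 15), (4, 12), (5, 3), (10, 22)])
READ a @v6: history=[(1, 15), (4, 12), (5, 3), (10, 22)] -> pick v5 -> 3
READ a @v5: history=[(1, 15), (4, 12), (5, 3), (10, 22)] -> pick v5 -> 3
v11: WRITE b=17  (b history now [(2, 3), (3, 19), (6, 15), (7, 14), (8, 7), (9, 4), (11, 17)])
v12: WRITE b=9  (b history now [(2, 3), (3, 19), (6, 15), (7, 14), (8, 7), (9, 4), (11, 17), (12, 9)])
READ a @v4: history=[(1, 15), (4, 12), (5, 3), (10, 22)] -> pick v4 -> 12
READ b @v4: history=[(2, 3), (3, 19), (6, 15), (7, 14), (8, 7), (9, 4), (11, 17), (12, 9)] -> pick v3 -> 19
READ a @v7: history=[(1, 15), (4, 12), (5, 3), (10, 22)] -> pick v5 -> 3
READ b @v10: history=[(2, 3), (3, 19), (6, 15), (7, 14), (8, 7), (9, 4), (11, 17), (12, 9)] -> pick v9 -> 4
v13: WRITE b=12  (b history now [(2, 3), (3, 19), (6, 15), (7, 14), (8, 7), (9, 4), (11, 17), (12, 9), (13, 12)])
v14: WRITE b=12  (b history now [(2, 3), (3, 19), (6, 15), (7, 14), (8, 7), (9, 4), (11, 17), (12, 9), (13, 12), (14, 12)])
v15: WRITE a=12  (a history now [(1, 15), (4, 12), (5, 3), (10, 22), (15, 12)])
v16: WRITE a=20  (a history now [(1, 15), (4, 12), (5, 3), (10, 22), (15, 12), (16, 20)])
v17: WRITE a=22  (a history now [(1, 15), (4, 12), (5, 3), (10, 22), (15, 12), (16, 20), (17, 22)])
v18: WRITE b=21  (b history now [(2, 3), (3, 19), (6, 15), (7, 14), (8, 7), (9, 4), (11, 17), (12, 9), (13, 12), (14, 12), (18, 21)])
v19: WRITE a=12  (a history now [(1, 15), (4, 12), (5, 3), (10, 22), (15, 12), (16, 20), (17, 22), (19, 12)])
READ a @v18: history=[(1, 15), (4, 12), (5, 3), (10, 22), (15, 12), (16, 20), (17, 22), (19, 12)] -> pick v17 -> 22
v20: WRITE b=5  (b history now [(2, 3), (3, 19), (6, 15), (7, 14), (8, 7), (9, 4), (11, 17), (12, 9), (13, 12), (14, 12), (18, 21), (20, 5)])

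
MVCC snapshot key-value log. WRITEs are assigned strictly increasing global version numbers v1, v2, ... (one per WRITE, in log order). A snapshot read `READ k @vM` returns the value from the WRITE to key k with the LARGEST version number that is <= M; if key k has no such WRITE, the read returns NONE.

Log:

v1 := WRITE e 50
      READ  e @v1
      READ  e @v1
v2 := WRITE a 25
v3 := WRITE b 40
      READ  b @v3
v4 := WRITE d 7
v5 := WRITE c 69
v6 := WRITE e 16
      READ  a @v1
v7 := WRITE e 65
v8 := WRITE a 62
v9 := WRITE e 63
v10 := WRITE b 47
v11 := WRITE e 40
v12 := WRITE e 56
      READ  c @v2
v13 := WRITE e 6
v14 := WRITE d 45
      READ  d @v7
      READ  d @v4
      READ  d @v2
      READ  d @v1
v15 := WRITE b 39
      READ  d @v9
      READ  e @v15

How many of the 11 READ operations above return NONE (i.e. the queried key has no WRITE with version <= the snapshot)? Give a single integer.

v1: WRITE e=50  (e history now [(1, 50)])
READ e @v1: history=[(1, 50)] -> pick v1 -> 50
READ e @v1: history=[(1, 50)] -> pick v1 -> 50
v2: WRITE a=25  (a history now [(2, 25)])
v3: WRITE b=40  (b history now [(3, 40)])
READ b @v3: history=[(3, 40)] -> pick v3 -> 40
v4: WRITE d=7  (d history now [(4, 7)])
v5: WRITE c=69  (c history now [(5, 69)])
v6: WRITE e=16  (e history now [(1, 50), (6, 16)])
READ a @v1: history=[(2, 25)] -> no version <= 1 -> NONE
v7: WRITE e=65  (e history now [(1, 50), (6, 16), (7, 65)])
v8: WRITE a=62  (a history now [(2, 25), (8, 62)])
v9: WRITE e=63  (e history now [(1, 50), (6, 16), (7, 65), (9, 63)])
v10: WRITE b=47  (b history now [(3, 40), (10, 47)])
v11: WRITE e=40  (e history now [(1, 50), (6, 16), (7, 65), (9, 63), (11, 40)])
v12: WRITE e=56  (e history now [(1, 50), (6, 16), (7, 65), (9, 63), (11, 40), (12, 56)])
READ c @v2: history=[(5, 69)] -> no version <= 2 -> NONE
v13: WRITE e=6  (e history now [(1, 50), (6, 16), (7, 65), (9, 63), (11, 40), (12, 56), (13, 6)])
v14: WRITE d=45  (d history now [(4, 7), (14, 45)])
READ d @v7: history=[(4, 7), (14, 45)] -> pick v4 -> 7
READ d @v4: history=[(4, 7), (14, 45)] -> pick v4 -> 7
READ d @v2: history=[(4, 7), (14, 45)] -> no version <= 2 -> NONE
READ d @v1: history=[(4, 7), (14, 45)] -> no version <= 1 -> NONE
v15: WRITE b=39  (b history now [(3, 40), (10, 47), (15, 39)])
READ d @v9: history=[(4, 7), (14, 45)] -> pick v4 -> 7
READ e @v15: history=[(1, 50), (6, 16), (7, 65), (9, 63), (11, 40), (12, 56), (13, 6)] -> pick v13 -> 6
Read results in order: ['50', '50', '40', 'NONE', 'NONE', '7', '7', 'NONE', 'NONE', '7', '6']
NONE count = 4

Answer: 4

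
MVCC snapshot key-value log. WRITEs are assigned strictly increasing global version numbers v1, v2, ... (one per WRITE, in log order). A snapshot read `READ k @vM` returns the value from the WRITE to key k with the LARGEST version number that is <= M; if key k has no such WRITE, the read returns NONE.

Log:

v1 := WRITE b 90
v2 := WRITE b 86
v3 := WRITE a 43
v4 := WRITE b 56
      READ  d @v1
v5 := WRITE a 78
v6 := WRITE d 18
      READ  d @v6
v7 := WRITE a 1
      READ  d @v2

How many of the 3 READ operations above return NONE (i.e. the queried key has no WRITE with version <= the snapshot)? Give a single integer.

v1: WRITE b=90  (b history now [(1, 90)])
v2: WRITE b=86  (b history now [(1, 90), (2, 86)])
v3: WRITE a=43  (a history now [(3, 43)])
v4: WRITE b=56  (b history now [(1, 90), (2, 86), (4, 56)])
READ d @v1: history=[] -> no version <= 1 -> NONE
v5: WRITE a=78  (a history now [(3, 43), (5, 78)])
v6: WRITE d=18  (d history now [(6, 18)])
READ d @v6: history=[(6, 18)] -> pick v6 -> 18
v7: WRITE a=1  (a history now [(3, 43), (5, 78), (7, 1)])
READ d @v2: history=[(6, 18)] -> no version <= 2 -> NONE
Read results in order: ['NONE', '18', 'NONE']
NONE count = 2

Answer: 2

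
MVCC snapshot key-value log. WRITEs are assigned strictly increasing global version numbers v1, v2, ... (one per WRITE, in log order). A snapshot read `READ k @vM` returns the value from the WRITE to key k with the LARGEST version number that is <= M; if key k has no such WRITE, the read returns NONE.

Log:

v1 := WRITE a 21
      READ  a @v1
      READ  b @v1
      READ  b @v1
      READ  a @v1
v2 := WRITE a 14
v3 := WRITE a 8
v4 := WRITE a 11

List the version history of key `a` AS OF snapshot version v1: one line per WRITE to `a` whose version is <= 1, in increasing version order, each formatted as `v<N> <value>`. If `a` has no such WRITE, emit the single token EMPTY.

Scan writes for key=a with version <= 1:
  v1 WRITE a 21 -> keep
  v2 WRITE a 14 -> drop (> snap)
  v3 WRITE a 8 -> drop (> snap)
  v4 WRITE a 11 -> drop (> snap)
Collected: [(1, 21)]

Answer: v1 21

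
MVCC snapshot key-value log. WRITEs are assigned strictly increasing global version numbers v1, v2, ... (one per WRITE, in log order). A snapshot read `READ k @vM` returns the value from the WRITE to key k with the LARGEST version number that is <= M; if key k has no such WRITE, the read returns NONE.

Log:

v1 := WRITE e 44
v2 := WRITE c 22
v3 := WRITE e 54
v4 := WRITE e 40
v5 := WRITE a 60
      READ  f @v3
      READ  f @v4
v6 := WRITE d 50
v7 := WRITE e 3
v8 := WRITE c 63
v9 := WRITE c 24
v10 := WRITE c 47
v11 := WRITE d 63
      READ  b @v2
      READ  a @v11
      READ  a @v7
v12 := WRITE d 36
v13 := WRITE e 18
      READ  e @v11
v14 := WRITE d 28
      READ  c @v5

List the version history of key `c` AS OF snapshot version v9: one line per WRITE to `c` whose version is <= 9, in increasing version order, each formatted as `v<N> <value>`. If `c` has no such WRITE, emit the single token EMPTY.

Answer: v2 22
v8 63
v9 24

Derivation:
Scan writes for key=c with version <= 9:
  v1 WRITE e 44 -> skip
  v2 WRITE c 22 -> keep
  v3 WRITE e 54 -> skip
  v4 WRITE e 40 -> skip
  v5 WRITE a 60 -> skip
  v6 WRITE d 50 -> skip
  v7 WRITE e 3 -> skip
  v8 WRITE c 63 -> keep
  v9 WRITE c 24 -> keep
  v10 WRITE c 47 -> drop (> snap)
  v11 WRITE d 63 -> skip
  v12 WRITE d 36 -> skip
  v13 WRITE e 18 -> skip
  v14 WRITE d 28 -> skip
Collected: [(2, 22), (8, 63), (9, 24)]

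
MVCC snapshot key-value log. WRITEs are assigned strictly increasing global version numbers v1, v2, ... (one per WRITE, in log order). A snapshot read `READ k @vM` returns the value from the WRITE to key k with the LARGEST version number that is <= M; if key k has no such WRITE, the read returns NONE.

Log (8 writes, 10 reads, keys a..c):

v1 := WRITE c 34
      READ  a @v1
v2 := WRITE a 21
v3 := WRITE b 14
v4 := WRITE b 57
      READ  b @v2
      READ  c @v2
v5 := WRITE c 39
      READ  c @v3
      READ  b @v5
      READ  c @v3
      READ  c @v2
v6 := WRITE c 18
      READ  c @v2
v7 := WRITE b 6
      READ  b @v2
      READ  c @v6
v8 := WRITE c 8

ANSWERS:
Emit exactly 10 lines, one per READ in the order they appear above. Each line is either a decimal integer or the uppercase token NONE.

v1: WRITE c=34  (c history now [(1, 34)])
READ a @v1: history=[] -> no version <= 1 -> NONE
v2: WRITE a=21  (a history now [(2, 21)])
v3: WRITE b=14  (b history now [(3, 14)])
v4: WRITE b=57  (b history now [(3, 14), (4, 57)])
READ b @v2: history=[(3, 14), (4, 57)] -> no version <= 2 -> NONE
READ c @v2: history=[(1, 34)] -> pick v1 -> 34
v5: WRITE c=39  (c history now [(1, 34), (5, 39)])
READ c @v3: history=[(1, 34), (5, 39)] -> pick v1 -> 34
READ b @v5: history=[(3, 14), (4, 57)] -> pick v4 -> 57
READ c @v3: history=[(1, 34), (5, 39)] -> pick v1 -> 34
READ c @v2: history=[(1, 34), (5, 39)] -> pick v1 -> 34
v6: WRITE c=18  (c history now [(1, 34), (5, 39), (6, 18)])
READ c @v2: history=[(1, 34), (5, 39), (6, 18)] -> pick v1 -> 34
v7: WRITE b=6  (b history now [(3, 14), (4, 57), (7, 6)])
READ b @v2: history=[(3, 14), (4, 57), (7, 6)] -> no version <= 2 -> NONE
READ c @v6: history=[(1, 34), (5, 39), (6, 18)] -> pick v6 -> 18
v8: WRITE c=8  (c history now [(1, 34), (5, 39), (6, 18), (8, 8)])

Answer: NONE
NONE
34
34
57
34
34
34
NONE
18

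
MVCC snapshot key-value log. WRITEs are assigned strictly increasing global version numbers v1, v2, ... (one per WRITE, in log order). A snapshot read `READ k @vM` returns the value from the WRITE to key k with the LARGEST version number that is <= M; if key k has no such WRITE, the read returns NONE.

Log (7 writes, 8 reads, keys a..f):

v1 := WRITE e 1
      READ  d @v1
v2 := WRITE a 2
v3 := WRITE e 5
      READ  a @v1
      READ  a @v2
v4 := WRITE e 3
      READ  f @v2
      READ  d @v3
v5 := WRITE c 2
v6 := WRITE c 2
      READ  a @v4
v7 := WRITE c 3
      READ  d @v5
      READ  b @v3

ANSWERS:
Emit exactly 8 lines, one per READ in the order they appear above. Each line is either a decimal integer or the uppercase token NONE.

v1: WRITE e=1  (e history now [(1, 1)])
READ d @v1: history=[] -> no version <= 1 -> NONE
v2: WRITE a=2  (a history now [(2, 2)])
v3: WRITE e=5  (e history now [(1, 1), (3, 5)])
READ a @v1: history=[(2, 2)] -> no version <= 1 -> NONE
READ a @v2: history=[(2, 2)] -> pick v2 -> 2
v4: WRITE e=3  (e history now [(1, 1), (3, 5), (4, 3)])
READ f @v2: history=[] -> no version <= 2 -> NONE
READ d @v3: history=[] -> no version <= 3 -> NONE
v5: WRITE c=2  (c history now [(5, 2)])
v6: WRITE c=2  (c history now [(5, 2), (6, 2)])
READ a @v4: history=[(2, 2)] -> pick v2 -> 2
v7: WRITE c=3  (c history now [(5, 2), (6, 2), (7, 3)])
READ d @v5: history=[] -> no version <= 5 -> NONE
READ b @v3: history=[] -> no version <= 3 -> NONE

Answer: NONE
NONE
2
NONE
NONE
2
NONE
NONE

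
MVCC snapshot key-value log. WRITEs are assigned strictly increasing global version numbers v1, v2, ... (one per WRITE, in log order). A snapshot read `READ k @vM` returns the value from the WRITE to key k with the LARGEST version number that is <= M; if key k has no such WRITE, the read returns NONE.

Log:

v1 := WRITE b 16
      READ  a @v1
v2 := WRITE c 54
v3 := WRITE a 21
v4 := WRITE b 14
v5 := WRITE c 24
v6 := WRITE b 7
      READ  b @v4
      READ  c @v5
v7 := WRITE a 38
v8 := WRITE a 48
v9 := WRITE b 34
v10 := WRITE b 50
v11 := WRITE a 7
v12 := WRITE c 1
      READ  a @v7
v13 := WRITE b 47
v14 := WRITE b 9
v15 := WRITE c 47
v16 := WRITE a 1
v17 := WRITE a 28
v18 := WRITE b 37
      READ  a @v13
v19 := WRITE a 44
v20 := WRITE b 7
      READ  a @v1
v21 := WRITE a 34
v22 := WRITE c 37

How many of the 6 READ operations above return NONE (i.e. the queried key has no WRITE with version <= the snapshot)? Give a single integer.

v1: WRITE b=16  (b history now [(1, 16)])
READ a @v1: history=[] -> no version <= 1 -> NONE
v2: WRITE c=54  (c history now [(2, 54)])
v3: WRITE a=21  (a history now [(3, 21)])
v4: WRITE b=14  (b history now [(1, 16), (4, 14)])
v5: WRITE c=24  (c history now [(2, 54), (5, 24)])
v6: WRITE b=7  (b history now [(1, 16), (4, 14), (6, 7)])
READ b @v4: history=[(1, 16), (4, 14), (6, 7)] -> pick v4 -> 14
READ c @v5: history=[(2, 54), (5, 24)] -> pick v5 -> 24
v7: WRITE a=38  (a history now [(3, 21), (7, 38)])
v8: WRITE a=48  (a history now [(3, 21), (7, 38), (8, 48)])
v9: WRITE b=34  (b history now [(1, 16), (4, 14), (6, 7), (9, 34)])
v10: WRITE b=50  (b history now [(1, 16), (4, 14), (6, 7), (9, 34), (10, 50)])
v11: WRITE a=7  (a history now [(3, 21), (7, 38), (8, 48), (11, 7)])
v12: WRITE c=1  (c history now [(2, 54), (5, 24), (12, 1)])
READ a @v7: history=[(3, 21), (7, 38), (8, 48), (11, 7)] -> pick v7 -> 38
v13: WRITE b=47  (b history now [(1, 16), (4, 14), (6, 7), (9, 34), (10, 50), (13, 47)])
v14: WRITE b=9  (b history now [(1, 16), (4, 14), (6, 7), (9, 34), (10, 50), (13, 47), (14, 9)])
v15: WRITE c=47  (c history now [(2, 54), (5, 24), (12, 1), (15, 47)])
v16: WRITE a=1  (a history now [(3, 21), (7, 38), (8, 48), (11, 7), (16, 1)])
v17: WRITE a=28  (a history now [(3, 21), (7, 38), (8, 48), (11, 7), (16, 1), (17, 28)])
v18: WRITE b=37  (b history now [(1, 16), (4, 14), (6, 7), (9, 34), (10, 50), (13, 47), (14, 9), (18, 37)])
READ a @v13: history=[(3, 21), (7, 38), (8, 48), (11, 7), (16, 1), (17, 28)] -> pick v11 -> 7
v19: WRITE a=44  (a history now [(3, 21), (7, 38), (8, 48), (11, 7), (16, 1), (17, 28), (19, 44)])
v20: WRITE b=7  (b history now [(1, 16), (4, 14), (6, 7), (9, 34), (10, 50), (13, 47), (14, 9), (18, 37), (20, 7)])
READ a @v1: history=[(3, 21), (7, 38), (8, 48), (11, 7), (16, 1), (17, 28), (19, 44)] -> no version <= 1 -> NONE
v21: WRITE a=34  (a history now [(3, 21), (7, 38), (8, 48), (11, 7), (16, 1), (17, 28), (19, 44), (21, 34)])
v22: WRITE c=37  (c history now [(2, 54), (5, 24), (12, 1), (15, 47), (22, 37)])
Read results in order: ['NONE', '14', '24', '38', '7', 'NONE']
NONE count = 2

Answer: 2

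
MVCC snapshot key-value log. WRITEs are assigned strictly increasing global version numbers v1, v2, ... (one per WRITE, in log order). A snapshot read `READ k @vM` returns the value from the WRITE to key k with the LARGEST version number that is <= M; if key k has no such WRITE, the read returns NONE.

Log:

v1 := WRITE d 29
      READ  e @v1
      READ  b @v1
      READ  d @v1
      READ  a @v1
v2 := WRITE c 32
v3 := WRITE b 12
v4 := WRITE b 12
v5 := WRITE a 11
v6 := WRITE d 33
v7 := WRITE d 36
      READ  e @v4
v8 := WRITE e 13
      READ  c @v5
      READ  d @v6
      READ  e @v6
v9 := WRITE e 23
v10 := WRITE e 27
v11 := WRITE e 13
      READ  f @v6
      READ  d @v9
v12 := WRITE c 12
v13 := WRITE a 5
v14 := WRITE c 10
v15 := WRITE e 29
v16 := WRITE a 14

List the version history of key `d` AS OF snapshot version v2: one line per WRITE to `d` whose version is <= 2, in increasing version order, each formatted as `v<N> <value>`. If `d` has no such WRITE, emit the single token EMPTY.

Answer: v1 29

Derivation:
Scan writes for key=d with version <= 2:
  v1 WRITE d 29 -> keep
  v2 WRITE c 32 -> skip
  v3 WRITE b 12 -> skip
  v4 WRITE b 12 -> skip
  v5 WRITE a 11 -> skip
  v6 WRITE d 33 -> drop (> snap)
  v7 WRITE d 36 -> drop (> snap)
  v8 WRITE e 13 -> skip
  v9 WRITE e 23 -> skip
  v10 WRITE e 27 -> skip
  v11 WRITE e 13 -> skip
  v12 WRITE c 12 -> skip
  v13 WRITE a 5 -> skip
  v14 WRITE c 10 -> skip
  v15 WRITE e 29 -> skip
  v16 WRITE a 14 -> skip
Collected: [(1, 29)]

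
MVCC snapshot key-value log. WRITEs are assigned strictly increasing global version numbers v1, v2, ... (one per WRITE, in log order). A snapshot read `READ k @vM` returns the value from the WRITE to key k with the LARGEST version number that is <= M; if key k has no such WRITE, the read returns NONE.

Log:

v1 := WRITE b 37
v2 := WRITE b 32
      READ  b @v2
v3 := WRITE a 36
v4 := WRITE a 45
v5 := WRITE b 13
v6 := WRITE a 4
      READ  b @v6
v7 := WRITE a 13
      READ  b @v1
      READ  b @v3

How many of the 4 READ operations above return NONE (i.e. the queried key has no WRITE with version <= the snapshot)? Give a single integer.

Answer: 0

Derivation:
v1: WRITE b=37  (b history now [(1, 37)])
v2: WRITE b=32  (b history now [(1, 37), (2, 32)])
READ b @v2: history=[(1, 37), (2, 32)] -> pick v2 -> 32
v3: WRITE a=36  (a history now [(3, 36)])
v4: WRITE a=45  (a history now [(3, 36), (4, 45)])
v5: WRITE b=13  (b history now [(1, 37), (2, 32), (5, 13)])
v6: WRITE a=4  (a history now [(3, 36), (4, 45), (6, 4)])
READ b @v6: history=[(1, 37), (2, 32), (5, 13)] -> pick v5 -> 13
v7: WRITE a=13  (a history now [(3, 36), (4, 45), (6, 4), (7, 13)])
READ b @v1: history=[(1, 37), (2, 32), (5, 13)] -> pick v1 -> 37
READ b @v3: history=[(1, 37), (2, 32), (5, 13)] -> pick v2 -> 32
Read results in order: ['32', '13', '37', '32']
NONE count = 0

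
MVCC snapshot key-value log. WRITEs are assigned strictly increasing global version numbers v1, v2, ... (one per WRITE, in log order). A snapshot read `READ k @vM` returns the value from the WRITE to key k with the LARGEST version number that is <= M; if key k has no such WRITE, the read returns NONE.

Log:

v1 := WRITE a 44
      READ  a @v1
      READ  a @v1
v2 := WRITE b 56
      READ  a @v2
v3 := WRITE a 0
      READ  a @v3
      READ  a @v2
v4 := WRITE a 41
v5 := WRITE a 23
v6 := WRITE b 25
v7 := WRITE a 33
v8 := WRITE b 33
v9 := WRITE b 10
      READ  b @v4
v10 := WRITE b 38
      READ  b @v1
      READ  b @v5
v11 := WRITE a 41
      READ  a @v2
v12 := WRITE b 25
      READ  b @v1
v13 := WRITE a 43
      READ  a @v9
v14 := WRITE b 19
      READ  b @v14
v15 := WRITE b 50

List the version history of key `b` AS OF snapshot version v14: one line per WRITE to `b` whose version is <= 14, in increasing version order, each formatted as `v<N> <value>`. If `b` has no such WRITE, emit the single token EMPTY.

Scan writes for key=b with version <= 14:
  v1 WRITE a 44 -> skip
  v2 WRITE b 56 -> keep
  v3 WRITE a 0 -> skip
  v4 WRITE a 41 -> skip
  v5 WRITE a 23 -> skip
  v6 WRITE b 25 -> keep
  v7 WRITE a 33 -> skip
  v8 WRITE b 33 -> keep
  v9 WRITE b 10 -> keep
  v10 WRITE b 38 -> keep
  v11 WRITE a 41 -> skip
  v12 WRITE b 25 -> keep
  v13 WRITE a 43 -> skip
  v14 WRITE b 19 -> keep
  v15 WRITE b 50 -> drop (> snap)
Collected: [(2, 56), (6, 25), (8, 33), (9, 10), (10, 38), (12, 25), (14, 19)]

Answer: v2 56
v6 25
v8 33
v9 10
v10 38
v12 25
v14 19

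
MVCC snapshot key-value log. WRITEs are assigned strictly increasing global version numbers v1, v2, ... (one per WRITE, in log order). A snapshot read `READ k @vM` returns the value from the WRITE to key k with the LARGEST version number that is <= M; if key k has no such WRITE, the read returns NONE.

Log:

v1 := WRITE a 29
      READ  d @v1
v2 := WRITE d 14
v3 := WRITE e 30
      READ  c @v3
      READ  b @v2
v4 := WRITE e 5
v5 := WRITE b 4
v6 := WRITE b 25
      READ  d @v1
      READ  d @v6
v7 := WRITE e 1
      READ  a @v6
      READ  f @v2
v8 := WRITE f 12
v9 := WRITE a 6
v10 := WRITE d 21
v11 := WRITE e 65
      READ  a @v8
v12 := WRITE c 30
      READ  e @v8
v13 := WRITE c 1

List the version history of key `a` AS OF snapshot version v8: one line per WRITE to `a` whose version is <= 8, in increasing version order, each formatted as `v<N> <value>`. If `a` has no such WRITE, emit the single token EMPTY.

Answer: v1 29

Derivation:
Scan writes for key=a with version <= 8:
  v1 WRITE a 29 -> keep
  v2 WRITE d 14 -> skip
  v3 WRITE e 30 -> skip
  v4 WRITE e 5 -> skip
  v5 WRITE b 4 -> skip
  v6 WRITE b 25 -> skip
  v7 WRITE e 1 -> skip
  v8 WRITE f 12 -> skip
  v9 WRITE a 6 -> drop (> snap)
  v10 WRITE d 21 -> skip
  v11 WRITE e 65 -> skip
  v12 WRITE c 30 -> skip
  v13 WRITE c 1 -> skip
Collected: [(1, 29)]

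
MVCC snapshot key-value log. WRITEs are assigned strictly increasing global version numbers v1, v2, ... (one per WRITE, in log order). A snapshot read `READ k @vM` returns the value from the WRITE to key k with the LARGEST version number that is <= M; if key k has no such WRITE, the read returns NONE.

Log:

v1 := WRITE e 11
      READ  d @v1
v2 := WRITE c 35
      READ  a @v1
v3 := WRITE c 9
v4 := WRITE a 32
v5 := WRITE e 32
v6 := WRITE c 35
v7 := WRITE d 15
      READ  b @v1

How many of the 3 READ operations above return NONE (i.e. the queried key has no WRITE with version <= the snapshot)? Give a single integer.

v1: WRITE e=11  (e history now [(1, 11)])
READ d @v1: history=[] -> no version <= 1 -> NONE
v2: WRITE c=35  (c history now [(2, 35)])
READ a @v1: history=[] -> no version <= 1 -> NONE
v3: WRITE c=9  (c history now [(2, 35), (3, 9)])
v4: WRITE a=32  (a history now [(4, 32)])
v5: WRITE e=32  (e history now [(1, 11), (5, 32)])
v6: WRITE c=35  (c history now [(2, 35), (3, 9), (6, 35)])
v7: WRITE d=15  (d history now [(7, 15)])
READ b @v1: history=[] -> no version <= 1 -> NONE
Read results in order: ['NONE', 'NONE', 'NONE']
NONE count = 3

Answer: 3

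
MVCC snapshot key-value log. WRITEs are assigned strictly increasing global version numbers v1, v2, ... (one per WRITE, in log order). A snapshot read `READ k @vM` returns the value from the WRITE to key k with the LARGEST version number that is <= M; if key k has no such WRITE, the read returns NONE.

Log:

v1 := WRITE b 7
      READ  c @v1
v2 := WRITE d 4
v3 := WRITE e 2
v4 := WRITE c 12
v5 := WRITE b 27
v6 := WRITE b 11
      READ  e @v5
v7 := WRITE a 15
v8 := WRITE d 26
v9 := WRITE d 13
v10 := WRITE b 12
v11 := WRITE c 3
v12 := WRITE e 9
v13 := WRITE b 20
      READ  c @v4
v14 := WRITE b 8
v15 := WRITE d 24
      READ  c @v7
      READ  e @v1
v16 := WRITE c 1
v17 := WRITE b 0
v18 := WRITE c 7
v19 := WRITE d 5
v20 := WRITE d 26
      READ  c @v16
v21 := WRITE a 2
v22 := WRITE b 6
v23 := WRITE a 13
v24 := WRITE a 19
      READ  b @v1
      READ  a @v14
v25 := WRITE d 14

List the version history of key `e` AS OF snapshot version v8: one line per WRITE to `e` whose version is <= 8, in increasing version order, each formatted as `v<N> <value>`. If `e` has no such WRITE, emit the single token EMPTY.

Answer: v3 2

Derivation:
Scan writes for key=e with version <= 8:
  v1 WRITE b 7 -> skip
  v2 WRITE d 4 -> skip
  v3 WRITE e 2 -> keep
  v4 WRITE c 12 -> skip
  v5 WRITE b 27 -> skip
  v6 WRITE b 11 -> skip
  v7 WRITE a 15 -> skip
  v8 WRITE d 26 -> skip
  v9 WRITE d 13 -> skip
  v10 WRITE b 12 -> skip
  v11 WRITE c 3 -> skip
  v12 WRITE e 9 -> drop (> snap)
  v13 WRITE b 20 -> skip
  v14 WRITE b 8 -> skip
  v15 WRITE d 24 -> skip
  v16 WRITE c 1 -> skip
  v17 WRITE b 0 -> skip
  v18 WRITE c 7 -> skip
  v19 WRITE d 5 -> skip
  v20 WRITE d 26 -> skip
  v21 WRITE a 2 -> skip
  v22 WRITE b 6 -> skip
  v23 WRITE a 13 -> skip
  v24 WRITE a 19 -> skip
  v25 WRITE d 14 -> skip
Collected: [(3, 2)]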